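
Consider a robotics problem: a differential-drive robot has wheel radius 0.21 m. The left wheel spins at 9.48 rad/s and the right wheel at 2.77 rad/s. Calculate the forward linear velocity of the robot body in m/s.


v = r*(wR + wL)/2 = 0.21*(2.77 + 9.48)/2 = 1.2862

1.2862 m/s


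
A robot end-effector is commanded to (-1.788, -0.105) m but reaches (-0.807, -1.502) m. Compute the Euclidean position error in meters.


dx = -0.807 - (-1.788) = 0.9810, dy = -1.502 - (-0.105) = -1.3970
err = sqrt(0.962361 + 1.951609) = 1.7070

1.7070 m


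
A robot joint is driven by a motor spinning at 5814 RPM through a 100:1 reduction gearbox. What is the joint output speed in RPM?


omega_joint = omega_motor / N = 5814 / 100 = 58.1400

58.1400 RPM


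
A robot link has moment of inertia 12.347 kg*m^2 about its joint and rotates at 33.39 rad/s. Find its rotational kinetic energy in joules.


KE = (1/2)*I*omega^2 = 0.5*12.347*33.39^2 = 6882.7864

6882.7864 J


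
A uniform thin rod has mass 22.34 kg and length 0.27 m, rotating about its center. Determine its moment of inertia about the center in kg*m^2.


I = (1/12)*m*L^2 = (1/12)*22.34*0.27^2 = 0.1357

0.1357 kg*m^2


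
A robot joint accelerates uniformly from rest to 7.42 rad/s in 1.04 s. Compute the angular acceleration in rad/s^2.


alpha = delta_omega / t = 7.42 / 1.04 = 7.1346

7.1346 rad/s^2


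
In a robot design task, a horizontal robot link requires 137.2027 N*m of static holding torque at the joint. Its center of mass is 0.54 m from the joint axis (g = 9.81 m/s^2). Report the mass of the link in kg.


m = tau / (g*L) = 137.2027 / (9.81 * 0.54) = 25.9000

25.9000 kg


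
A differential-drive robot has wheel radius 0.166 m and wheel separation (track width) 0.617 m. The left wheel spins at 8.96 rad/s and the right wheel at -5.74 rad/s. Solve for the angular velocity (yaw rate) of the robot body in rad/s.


omega = r*(wR - wL)/L = 0.166*(-5.74 - (8.96))/0.617 = -3.9549

-3.9549 rad/s


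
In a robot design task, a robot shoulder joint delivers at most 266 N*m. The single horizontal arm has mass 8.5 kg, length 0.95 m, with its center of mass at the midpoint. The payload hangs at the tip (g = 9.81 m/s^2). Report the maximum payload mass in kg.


tau_arm = m_arm*g*(L/2) = 8.5*9.81*0.95/2 = 39.6079 N*m
tau_payload = tau_max - tau_arm = 266 - 39.6079 = 226.3921
m_payload = tau_payload / (g*L) = 226.3921 / (9.81*0.95) = 24.2923

24.2923 kg


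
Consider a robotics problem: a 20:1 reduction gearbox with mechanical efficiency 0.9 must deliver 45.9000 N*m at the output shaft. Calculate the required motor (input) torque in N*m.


tau_in = tau_out / (N * eta) = 45.9000 / (20 * 0.9) = 2.5500

2.5500 N*m


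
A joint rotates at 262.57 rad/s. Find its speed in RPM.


RPM = 262.57 * 60/(2*pi) = 2507.3588

2507.3588 RPM


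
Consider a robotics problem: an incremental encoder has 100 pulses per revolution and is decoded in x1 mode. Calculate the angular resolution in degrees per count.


resolution = 360 / (PPR * 1) = 360 / 100 = 3.6000

3.6000 degrees


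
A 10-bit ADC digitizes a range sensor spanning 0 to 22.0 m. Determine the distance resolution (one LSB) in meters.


res = range / 2^n = 22.0/2^10 = 22.0/1024 = 0.0215

0.0215 m


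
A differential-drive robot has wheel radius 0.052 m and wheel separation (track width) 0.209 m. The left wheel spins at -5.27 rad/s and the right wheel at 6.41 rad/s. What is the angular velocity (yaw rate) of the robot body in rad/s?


omega = r*(wR - wL)/L = 0.052*(6.41 - (-5.27))/0.209 = 2.9060

2.9060 rad/s


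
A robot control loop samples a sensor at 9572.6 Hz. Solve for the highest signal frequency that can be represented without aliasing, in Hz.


f_max = f_s/2 = 9572.6/2 = 4786.3000

4786.3000 Hz


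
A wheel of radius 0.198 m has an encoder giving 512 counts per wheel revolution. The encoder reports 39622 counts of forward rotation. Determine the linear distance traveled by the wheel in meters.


revs = 39622/512 = 77.386719
d = revs * 2*pi*r = 77.386719 * 2*pi*0.198 = 96.2745

96.2745 m


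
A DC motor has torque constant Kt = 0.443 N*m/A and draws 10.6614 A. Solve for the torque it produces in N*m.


tau = Kt * I = 0.443*10.6614 = 4.7230

4.7230 N*m


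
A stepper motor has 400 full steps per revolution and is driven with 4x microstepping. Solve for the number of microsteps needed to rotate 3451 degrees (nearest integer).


step_size = 360/(400*4) = 360/1600 = 0.225000 deg
n = 3451/(360/1600) = 3451*1600/360 = 15337.7778 -> 15338

15338 steps


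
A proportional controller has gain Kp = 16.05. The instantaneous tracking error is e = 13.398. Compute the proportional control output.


u_P = Kp * e = 16.05 * 13.398 = 215.0379

215.0379


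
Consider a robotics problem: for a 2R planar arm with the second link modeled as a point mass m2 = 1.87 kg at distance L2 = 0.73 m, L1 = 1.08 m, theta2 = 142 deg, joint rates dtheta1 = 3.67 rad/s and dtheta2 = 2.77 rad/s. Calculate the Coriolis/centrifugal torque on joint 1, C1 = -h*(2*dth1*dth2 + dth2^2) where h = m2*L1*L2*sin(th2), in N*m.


h = m2*L1*L2*sin(th2) = 1.87*1.08*0.73*sin(142 deg) = 0.907675
C1 = -h*(2*3.67*2.77 + 2.77^2) = -0.907675*28.0047 = -25.4192

-25.4192 N*m


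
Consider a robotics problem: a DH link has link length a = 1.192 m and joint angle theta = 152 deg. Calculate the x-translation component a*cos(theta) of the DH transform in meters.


a*cos(theta) = 1.192*cos(152 deg) = -1.0525

-1.0525 m


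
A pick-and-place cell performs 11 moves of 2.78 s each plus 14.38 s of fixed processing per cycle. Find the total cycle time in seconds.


T = 11*2.78 + 14.38 = 44.9600

44.9600 s


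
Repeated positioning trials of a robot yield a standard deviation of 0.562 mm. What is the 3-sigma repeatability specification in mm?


repeatability = 3*sigma = 3*0.562 = 1.6860

1.6860 mm


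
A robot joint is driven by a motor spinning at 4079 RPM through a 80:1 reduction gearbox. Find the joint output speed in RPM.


omega_joint = omega_motor / N = 4079 / 80 = 50.9875

50.9875 RPM


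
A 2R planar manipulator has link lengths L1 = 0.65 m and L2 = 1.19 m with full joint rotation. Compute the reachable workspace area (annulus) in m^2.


r_max = L1 + L2 = 1.8400, r_min = |L1 - L2| = 0.5400
A = pi*(r_max^2 - r_min^2) = pi*(3.3856 - 0.2916) = 9.7201

9.7201 m^2


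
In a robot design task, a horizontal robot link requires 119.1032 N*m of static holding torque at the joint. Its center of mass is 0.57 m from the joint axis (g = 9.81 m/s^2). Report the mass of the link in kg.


m = tau / (g*L) = 119.1032 / (9.81 * 0.57) = 21.3000

21.3000 kg


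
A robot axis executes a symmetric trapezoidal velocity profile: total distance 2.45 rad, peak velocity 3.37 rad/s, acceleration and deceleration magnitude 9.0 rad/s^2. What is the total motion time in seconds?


t_acc = v/a = 3.37/9.0 = 0.374444 s
d_acc = v^2/(2a) = 0.630939 rad (each ramp)
d_cruise = 2.45 - 2*0.630939 = 1.188122 rad
t_cruise = 1.188122/3.37 = 0.352558 s
t_total = 2*0.374444 + 0.352558 = 1.1014

1.1014 s


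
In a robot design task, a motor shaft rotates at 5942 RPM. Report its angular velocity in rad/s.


omega = 5942 * 2*pi/60 = 622.2448

622.2448 rad/s


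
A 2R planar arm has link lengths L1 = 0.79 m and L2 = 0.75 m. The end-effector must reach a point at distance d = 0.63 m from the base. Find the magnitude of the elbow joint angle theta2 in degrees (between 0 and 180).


cos(th2) = (d^2 - L1^2 - L2^2)/(2*L1*L2) = (0.63^2 - 0.79^2 - 0.75^2)/(2*0.79*0.75) = -0.66641350
th2 = acos(-0.66641350) = 131.7909 deg

131.7909 degrees


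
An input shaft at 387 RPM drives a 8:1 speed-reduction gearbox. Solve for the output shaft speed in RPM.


omega_out = omega_in / N = 387 / 8 = 48.3750

48.3750 RPM


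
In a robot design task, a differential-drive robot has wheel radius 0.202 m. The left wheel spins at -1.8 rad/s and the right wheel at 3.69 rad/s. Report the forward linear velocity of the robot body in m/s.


v = r*(wR + wL)/2 = 0.202*(3.69 + -1.8)/2 = 0.1909

0.1909 m/s


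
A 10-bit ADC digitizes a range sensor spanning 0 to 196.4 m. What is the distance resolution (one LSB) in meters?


res = range / 2^n = 196.4/2^10 = 196.4/1024 = 0.1918

0.1918 m


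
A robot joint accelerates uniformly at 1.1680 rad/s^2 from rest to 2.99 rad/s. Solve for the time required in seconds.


t = delta_omega / alpha = 2.99 / 1.1680 = 2.5599

2.5599 s


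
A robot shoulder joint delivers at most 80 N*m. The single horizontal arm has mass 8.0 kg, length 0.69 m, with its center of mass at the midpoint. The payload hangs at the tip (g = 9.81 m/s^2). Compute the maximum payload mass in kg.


tau_arm = m_arm*g*(L/2) = 8.0*9.81*0.69/2 = 27.0756 N*m
tau_payload = tau_max - tau_arm = 80 - 27.0756 = 52.9244
m_payload = tau_payload / (g*L) = 52.9244 / (9.81*0.69) = 7.8188

7.8188 kg


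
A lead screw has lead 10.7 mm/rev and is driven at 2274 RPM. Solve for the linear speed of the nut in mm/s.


v = lead * (RPM/60) = 10.7*2274/60 = 405.5300

405.5300 mm/s


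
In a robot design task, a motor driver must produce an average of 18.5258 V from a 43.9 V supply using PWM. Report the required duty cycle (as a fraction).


D = V_avg/V_supply = 18.5258/43.9 = 0.4220

0.4220


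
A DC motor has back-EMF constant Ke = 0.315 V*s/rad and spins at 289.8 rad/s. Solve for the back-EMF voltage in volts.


V_emf = Ke * omega = 0.315*289.8 = 91.2870

91.2870 V


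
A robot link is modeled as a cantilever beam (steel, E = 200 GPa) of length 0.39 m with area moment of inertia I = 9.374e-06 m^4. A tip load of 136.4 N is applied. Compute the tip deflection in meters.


delta = F*L^3/(3*E*I) = 136.4*0.39^3/(3*2.000e+11*9.374e-06)
      = 8.0911116/5624400 = 1.4386e-06

1.4386e-06 m


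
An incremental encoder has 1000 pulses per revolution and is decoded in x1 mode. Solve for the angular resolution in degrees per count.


resolution = 360 / (PPR * 1) = 360 / 1000 = 0.3600

0.3600 degrees


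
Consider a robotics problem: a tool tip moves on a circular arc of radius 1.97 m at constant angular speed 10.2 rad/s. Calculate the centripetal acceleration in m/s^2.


a_c = omega^2 * r = 10.2^2 * 1.97 = 204.9588

204.9588 m/s^2


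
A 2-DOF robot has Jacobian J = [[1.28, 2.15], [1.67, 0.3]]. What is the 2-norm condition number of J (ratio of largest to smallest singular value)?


JJ^T eigenvalues: trace(JJ^T) = 9.1398, det(JJ^T) = det(J)^2 = 10.28164225
s_max^2 = (9.1398 + sqrt(42.40937504))/2 = 7.82602404
s_min^2 = (9.1398 - sqrt(42.40937504))/2 = 1.31377596
kappa = s_max/s_min = sqrt(7.82602404/1.31377596) = 2.4407

2.4407


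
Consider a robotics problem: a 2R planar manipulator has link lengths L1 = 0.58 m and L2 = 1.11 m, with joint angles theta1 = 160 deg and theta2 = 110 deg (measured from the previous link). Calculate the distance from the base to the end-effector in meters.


x = L1*cos(th1) + L2*cos(th1+th2) = -0.545022
y = L1*sin(th1) + L2*sin(th1+th2) = -0.911628
d = sqrt(x^2 + y^2) = sqrt(0.297049 + 0.831066) = 1.0621

1.0621 m


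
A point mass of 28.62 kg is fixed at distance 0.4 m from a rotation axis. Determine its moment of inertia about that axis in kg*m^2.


I = m*r^2 = 28.62*0.4^2 = 4.5792

4.5792 kg*m^2


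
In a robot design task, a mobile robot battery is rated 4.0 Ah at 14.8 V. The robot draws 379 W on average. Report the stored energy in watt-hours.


E = capacity * V = 4.0*14.8 = 59.2000

59.2000 Wh


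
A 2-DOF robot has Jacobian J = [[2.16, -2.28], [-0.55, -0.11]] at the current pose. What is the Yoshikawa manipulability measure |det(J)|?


det(J) = 2.16*-0.11 - (-2.28)*(-0.55) = -1.4916
|det(J)| = 1.4916

1.4916


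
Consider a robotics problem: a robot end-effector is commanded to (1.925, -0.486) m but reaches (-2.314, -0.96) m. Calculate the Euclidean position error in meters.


dx = -2.314 - (1.925) = -4.2390, dy = -0.96 - (-0.486) = -0.4740
err = sqrt(17.969121 + 0.224676) = 4.2654

4.2654 m


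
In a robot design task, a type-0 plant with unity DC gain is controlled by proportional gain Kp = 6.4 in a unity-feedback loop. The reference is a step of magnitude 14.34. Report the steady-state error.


e_ss = R/(1 + Kp) = 14.34/(1 + 6.4) = 14.34/7.4000 = 1.9378

1.9378


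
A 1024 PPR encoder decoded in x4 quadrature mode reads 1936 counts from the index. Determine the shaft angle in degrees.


angle = counts * 360 / (PPR*4) = 1936 * 360 / 4096 = 170.1562

170.1562 degrees


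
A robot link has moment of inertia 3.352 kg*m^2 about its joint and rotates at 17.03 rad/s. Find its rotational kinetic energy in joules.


KE = (1/2)*I*omega^2 = 0.5*3.352*17.03^2 = 486.0750

486.0750 J


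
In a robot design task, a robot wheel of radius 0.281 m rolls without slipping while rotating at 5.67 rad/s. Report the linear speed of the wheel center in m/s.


v = omega * r = 5.67 * 0.281 = 1.5933

1.5933 m/s


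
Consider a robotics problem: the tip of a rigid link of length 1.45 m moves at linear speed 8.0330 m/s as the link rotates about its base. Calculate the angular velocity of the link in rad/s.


omega = v / L = 8.0330 / 1.45 = 5.5400

5.5400 rad/s


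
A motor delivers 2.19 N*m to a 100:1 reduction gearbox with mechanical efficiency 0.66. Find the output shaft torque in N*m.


tau_out = tau_in * N * eta = 2.19 * 100 * 0.66 = 144.5400

144.5400 N*m


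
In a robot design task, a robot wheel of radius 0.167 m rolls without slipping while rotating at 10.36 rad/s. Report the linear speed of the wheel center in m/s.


v = omega * r = 10.36 * 0.167 = 1.7301

1.7301 m/s


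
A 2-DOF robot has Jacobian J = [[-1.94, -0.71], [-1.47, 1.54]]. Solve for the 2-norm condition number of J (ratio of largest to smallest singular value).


JJ^T eigenvalues: trace(JJ^T) = 8.8002, det(JJ^T) = det(J)^2 = 16.25137969
s_max^2 = (8.8002 + sqrt(12.43800128))/2 = 6.16347753
s_min^2 = (8.8002 - sqrt(12.43800128))/2 = 2.63672247
kappa = s_max/s_min = sqrt(6.16347753/2.63672247) = 1.5289

1.5289


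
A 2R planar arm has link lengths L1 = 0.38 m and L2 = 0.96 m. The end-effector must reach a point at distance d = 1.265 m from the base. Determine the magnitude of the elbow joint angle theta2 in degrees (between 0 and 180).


cos(th2) = (d^2 - L1^2 - L2^2)/(2*L1*L2) = (1.265^2 - 0.38^2 - 0.96^2)/(2*0.38*0.96) = 0.73221628
th2 = acos(0.73221628) = 42.9275 deg

42.9275 degrees


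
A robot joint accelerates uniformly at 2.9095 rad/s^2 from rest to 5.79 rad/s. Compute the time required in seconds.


t = delta_omega / alpha = 5.79 / 2.9095 = 1.9900

1.9900 s


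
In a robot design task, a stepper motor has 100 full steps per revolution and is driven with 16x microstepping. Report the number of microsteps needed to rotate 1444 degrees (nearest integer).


step_size = 360/(100*16) = 360/1600 = 0.225000 deg
n = 1444/(360/1600) = 1444*1600/360 = 6417.7778 -> 6418

6418 steps


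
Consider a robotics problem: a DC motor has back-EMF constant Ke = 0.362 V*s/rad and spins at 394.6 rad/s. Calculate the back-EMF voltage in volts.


V_emf = Ke * omega = 0.362*394.6 = 142.8452

142.8452 V


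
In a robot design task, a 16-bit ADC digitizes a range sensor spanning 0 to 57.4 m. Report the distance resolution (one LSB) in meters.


res = range / 2^n = 57.4/2^16 = 57.4/65536 = 8.7585e-04

8.7585e-04 m


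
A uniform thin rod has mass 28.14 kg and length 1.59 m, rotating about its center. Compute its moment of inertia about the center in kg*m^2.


I = (1/12)*m*L^2 = (1/12)*28.14*1.59^2 = 5.9284

5.9284 kg*m^2


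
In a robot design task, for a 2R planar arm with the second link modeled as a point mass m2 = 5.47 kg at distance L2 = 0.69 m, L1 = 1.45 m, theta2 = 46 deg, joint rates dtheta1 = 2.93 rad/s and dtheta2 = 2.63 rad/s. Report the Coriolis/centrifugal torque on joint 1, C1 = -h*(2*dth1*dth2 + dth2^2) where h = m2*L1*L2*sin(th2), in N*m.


h = m2*L1*L2*sin(th2) = 5.47*1.45*0.69*sin(46 deg) = 3.936756
C1 = -h*(2*2.93*2.63 + 2.63^2) = -3.936756*22.3287 = -87.9026

-87.9026 N*m


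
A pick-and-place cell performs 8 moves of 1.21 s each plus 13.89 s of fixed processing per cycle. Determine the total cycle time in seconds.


T = 8*1.21 + 13.89 = 23.5700

23.5700 s


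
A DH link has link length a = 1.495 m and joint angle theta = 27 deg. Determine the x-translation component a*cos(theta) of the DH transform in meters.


a*cos(theta) = 1.495*cos(27 deg) = 1.3321

1.3321 m


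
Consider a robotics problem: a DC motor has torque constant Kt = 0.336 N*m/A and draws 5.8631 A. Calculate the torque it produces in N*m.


tau = Kt * I = 0.336*5.8631 = 1.9700

1.9700 N*m


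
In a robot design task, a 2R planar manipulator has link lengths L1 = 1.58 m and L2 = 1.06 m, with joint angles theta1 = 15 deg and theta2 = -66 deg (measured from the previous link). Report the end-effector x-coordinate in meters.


x = L1*cos(th1) + L2*cos(th1+th2) = 1.58*cos(15 deg) + 1.06*cos(-51 deg) = 2.1932

2.1932 m


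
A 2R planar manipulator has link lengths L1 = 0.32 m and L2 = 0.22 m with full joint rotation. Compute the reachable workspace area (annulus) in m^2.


r_max = L1 + L2 = 0.5400, r_min = |L1 - L2| = 0.1000
A = pi*(r_max^2 - r_min^2) = pi*(0.2916 - 0.0100) = 0.8847

0.8847 m^2


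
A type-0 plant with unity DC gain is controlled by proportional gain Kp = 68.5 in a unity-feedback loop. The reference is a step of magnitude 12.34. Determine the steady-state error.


e_ss = R/(1 + Kp) = 12.34/(1 + 68.5) = 12.34/69.5000 = 0.1776

0.1776


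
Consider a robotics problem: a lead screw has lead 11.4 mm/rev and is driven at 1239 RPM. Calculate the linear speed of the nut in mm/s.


v = lead * (RPM/60) = 11.4*1239/60 = 235.4100

235.4100 mm/s


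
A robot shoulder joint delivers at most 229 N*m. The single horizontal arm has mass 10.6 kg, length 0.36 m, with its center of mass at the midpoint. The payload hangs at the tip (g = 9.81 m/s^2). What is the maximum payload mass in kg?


tau_arm = m_arm*g*(L/2) = 10.6*9.81*0.36/2 = 18.7175 N*m
tau_payload = tau_max - tau_arm = 229 - 18.7175 = 210.2825
m_payload = tau_payload / (g*L) = 210.2825 / (9.81*0.36) = 59.5431

59.5431 kg


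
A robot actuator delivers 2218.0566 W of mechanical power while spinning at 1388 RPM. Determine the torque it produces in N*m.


omega = 1388 * 2*pi/60 = 145.351020 rad/s
tau = P / omega = 2218.0566 / 145.351020 = 15.2600

15.2600 N*m


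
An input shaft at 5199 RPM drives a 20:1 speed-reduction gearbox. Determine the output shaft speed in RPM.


omega_out = omega_in / N = 5199 / 20 = 259.9500

259.9500 RPM


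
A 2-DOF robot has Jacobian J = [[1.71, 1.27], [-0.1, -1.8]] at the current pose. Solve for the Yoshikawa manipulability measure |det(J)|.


det(J) = 1.71*-1.8 - (1.27)*(-0.1) = -2.9510
|det(J)| = 2.9510

2.9510


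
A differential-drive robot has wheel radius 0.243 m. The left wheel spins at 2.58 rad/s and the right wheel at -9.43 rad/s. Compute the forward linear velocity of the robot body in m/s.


v = r*(wR + wL)/2 = 0.243*(-9.43 + 2.58)/2 = -0.8323

-0.8323 m/s


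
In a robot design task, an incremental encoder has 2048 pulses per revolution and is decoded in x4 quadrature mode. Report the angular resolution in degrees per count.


resolution = 360 / (PPR * 4) = 360 / 8192 = 0.0439

0.0439 degrees


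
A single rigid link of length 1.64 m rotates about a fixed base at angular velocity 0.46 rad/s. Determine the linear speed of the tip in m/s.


v = L*omega = 1.64 * 0.46 = 0.7544

0.7544 m/s


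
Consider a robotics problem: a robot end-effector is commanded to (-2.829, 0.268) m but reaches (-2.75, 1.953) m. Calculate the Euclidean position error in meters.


dx = -2.75 - (-2.829) = 0.0790, dy = 1.953 - (0.268) = 1.6850
err = sqrt(0.006241 + 2.839225) = 1.6869

1.6869 m


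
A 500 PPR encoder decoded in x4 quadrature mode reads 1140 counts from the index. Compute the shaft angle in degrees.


angle = counts * 360 / (PPR*4) = 1140 * 360 / 2000 = 205.2000

205.2000 degrees


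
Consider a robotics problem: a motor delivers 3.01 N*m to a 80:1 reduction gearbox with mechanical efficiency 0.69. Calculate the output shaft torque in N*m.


tau_out = tau_in * N * eta = 3.01 * 80 * 0.69 = 166.1520

166.1520 N*m


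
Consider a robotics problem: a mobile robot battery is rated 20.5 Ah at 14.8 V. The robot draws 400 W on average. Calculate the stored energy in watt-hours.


E = capacity * V = 20.5*14.8 = 303.4000

303.4000 Wh


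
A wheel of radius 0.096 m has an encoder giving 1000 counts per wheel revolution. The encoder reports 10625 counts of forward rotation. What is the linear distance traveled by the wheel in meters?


revs = 10625/1000 = 10.625000
d = revs * 2*pi*r = 10.625000 * 2*pi*0.096 = 6.4088

6.4088 m


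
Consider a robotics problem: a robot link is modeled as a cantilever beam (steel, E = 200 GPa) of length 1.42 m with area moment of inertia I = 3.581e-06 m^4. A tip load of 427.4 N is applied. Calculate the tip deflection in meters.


delta = F*L^3/(3*E*I) = 427.4*1.42^3/(3*2.000e+11*3.581e-06)
      = 1223.7692912/2148600 = 5.6957e-04

5.6957e-04 m


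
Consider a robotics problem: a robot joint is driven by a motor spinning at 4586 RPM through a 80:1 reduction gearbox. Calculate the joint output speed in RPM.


omega_joint = omega_motor / N = 4586 / 80 = 57.3250

57.3250 RPM


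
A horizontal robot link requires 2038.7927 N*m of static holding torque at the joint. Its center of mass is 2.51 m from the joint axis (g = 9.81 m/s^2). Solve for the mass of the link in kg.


m = tau / (g*L) = 2038.7927 / (9.81 * 2.51) = 82.8000

82.8000 kg


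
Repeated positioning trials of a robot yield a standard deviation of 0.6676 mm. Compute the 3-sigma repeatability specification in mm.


repeatability = 3*sigma = 3*0.6676 = 2.0028

2.0028 mm


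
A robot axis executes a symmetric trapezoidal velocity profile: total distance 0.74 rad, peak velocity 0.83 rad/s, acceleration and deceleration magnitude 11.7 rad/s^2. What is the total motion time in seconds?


t_acc = v/a = 0.83/11.7 = 0.070940 s
d_acc = v^2/(2a) = 0.029440 rad (each ramp)
d_cruise = 0.74 - 2*0.029440 = 0.681120 rad
t_cruise = 0.681120/0.83 = 0.820627 s
t_total = 2*0.070940 + 0.820627 = 0.9625

0.9625 s


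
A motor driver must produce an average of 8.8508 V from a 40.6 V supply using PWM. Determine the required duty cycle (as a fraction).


D = V_avg/V_supply = 8.8508/40.6 = 0.2180

0.2180


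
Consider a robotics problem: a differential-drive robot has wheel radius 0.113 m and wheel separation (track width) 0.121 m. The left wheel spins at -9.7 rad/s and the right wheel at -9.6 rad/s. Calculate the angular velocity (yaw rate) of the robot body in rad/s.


omega = r*(wR - wL)/L = 0.113*(-9.6 - (-9.7))/0.121 = 0.0934

0.0934 rad/s


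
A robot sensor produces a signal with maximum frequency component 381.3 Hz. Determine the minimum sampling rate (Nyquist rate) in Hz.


f_s,min = 2*f_max = 2*381.3 = 762.6000

762.6000 Hz


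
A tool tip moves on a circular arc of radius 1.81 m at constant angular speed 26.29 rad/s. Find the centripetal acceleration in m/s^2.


a_c = omega^2 * r = 26.29^2 * 1.81 = 1251.0070

1251.0070 m/s^2


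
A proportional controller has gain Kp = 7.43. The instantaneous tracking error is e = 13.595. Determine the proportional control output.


u_P = Kp * e = 7.43 * 13.595 = 101.0109

101.0109


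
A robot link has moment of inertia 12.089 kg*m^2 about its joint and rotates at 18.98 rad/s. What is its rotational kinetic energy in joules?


KE = (1/2)*I*omega^2 = 0.5*12.089*18.98^2 = 2177.4731

2177.4731 J


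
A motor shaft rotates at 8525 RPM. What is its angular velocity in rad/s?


omega = 8525 * 2*pi/60 = 892.7359

892.7359 rad/s


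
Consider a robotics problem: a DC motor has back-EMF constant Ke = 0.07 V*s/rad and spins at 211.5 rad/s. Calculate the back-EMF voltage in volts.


V_emf = Ke * omega = 0.07*211.5 = 14.8050

14.8050 V


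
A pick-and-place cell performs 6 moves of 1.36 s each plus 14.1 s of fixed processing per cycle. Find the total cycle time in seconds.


T = 6*1.36 + 14.1 = 22.2600

22.2600 s


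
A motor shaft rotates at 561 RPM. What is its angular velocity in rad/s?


omega = 561 * 2*pi/60 = 58.7478

58.7478 rad/s


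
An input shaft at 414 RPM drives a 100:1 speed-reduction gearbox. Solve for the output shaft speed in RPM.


omega_out = omega_in / N = 414 / 100 = 4.1400

4.1400 RPM


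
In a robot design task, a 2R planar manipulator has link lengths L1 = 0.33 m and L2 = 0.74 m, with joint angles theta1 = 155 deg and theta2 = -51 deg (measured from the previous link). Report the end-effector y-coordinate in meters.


y = L1*sin(th1) + L2*sin(th1+th2) = 0.33*sin(155 deg) + 0.74*sin(104 deg) = 0.8575

0.8575 m


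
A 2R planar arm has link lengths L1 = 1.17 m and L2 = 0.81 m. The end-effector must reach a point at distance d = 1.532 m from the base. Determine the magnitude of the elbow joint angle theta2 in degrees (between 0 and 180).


cos(th2) = (d^2 - L1^2 - L2^2)/(2*L1*L2) = (1.532^2 - 1.17^2 - 0.81^2)/(2*1.17*0.81) = 0.16989765
th2 = acos(0.16989765) = 80.2181 deg

80.2181 degrees


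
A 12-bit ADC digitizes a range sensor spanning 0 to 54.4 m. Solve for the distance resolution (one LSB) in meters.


res = range / 2^n = 54.4/2^12 = 54.4/4096 = 0.0133

0.0133 m


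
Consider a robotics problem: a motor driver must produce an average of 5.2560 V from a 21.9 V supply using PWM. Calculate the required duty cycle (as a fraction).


D = V_avg/V_supply = 5.2560/21.9 = 0.2400

0.2400


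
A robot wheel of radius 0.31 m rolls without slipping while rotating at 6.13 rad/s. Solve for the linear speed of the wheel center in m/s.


v = omega * r = 6.13 * 0.31 = 1.9003

1.9003 m/s


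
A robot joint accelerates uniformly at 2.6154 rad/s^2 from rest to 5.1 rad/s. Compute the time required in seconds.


t = delta_omega / alpha = 5.1 / 2.6154 = 1.9500

1.9500 s


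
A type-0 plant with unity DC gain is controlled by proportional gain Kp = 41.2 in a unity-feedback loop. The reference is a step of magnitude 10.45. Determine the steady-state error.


e_ss = R/(1 + Kp) = 10.45/(1 + 41.2) = 10.45/42.2000 = 0.2476

0.2476


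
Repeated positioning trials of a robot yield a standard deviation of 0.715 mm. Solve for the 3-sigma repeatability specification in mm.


repeatability = 3*sigma = 3*0.715 = 2.1450

2.1450 mm


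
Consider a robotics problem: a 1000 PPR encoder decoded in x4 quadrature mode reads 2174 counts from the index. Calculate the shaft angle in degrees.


angle = counts * 360 / (PPR*4) = 2174 * 360 / 4000 = 195.6600

195.6600 degrees


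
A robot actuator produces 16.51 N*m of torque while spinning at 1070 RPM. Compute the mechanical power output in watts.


omega = 1070 * 2*pi/60 = 112.050138 rad/s
P = tau * omega = 16.51 * 112.050138 = 1849.9478

1849.9478 W


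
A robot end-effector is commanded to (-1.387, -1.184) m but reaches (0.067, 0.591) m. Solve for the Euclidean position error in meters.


dx = 0.067 - (-1.387) = 1.4540, dy = 0.591 - (-1.184) = 1.7750
err = sqrt(2.114116 + 3.150625) = 2.2945

2.2945 m


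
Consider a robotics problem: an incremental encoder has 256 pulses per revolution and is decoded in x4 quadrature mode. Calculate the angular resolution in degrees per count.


resolution = 360 / (PPR * 4) = 360 / 1024 = 0.3516

0.3516 degrees


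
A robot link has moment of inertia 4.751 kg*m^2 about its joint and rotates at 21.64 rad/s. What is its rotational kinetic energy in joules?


KE = (1/2)*I*omega^2 = 0.5*4.751*21.64^2 = 1112.4219

1112.4219 J


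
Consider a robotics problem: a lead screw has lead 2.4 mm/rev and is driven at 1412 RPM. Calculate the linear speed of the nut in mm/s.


v = lead * (RPM/60) = 2.4*1412/60 = 56.4800

56.4800 mm/s


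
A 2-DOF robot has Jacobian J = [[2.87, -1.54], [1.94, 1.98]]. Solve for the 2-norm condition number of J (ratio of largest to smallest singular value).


JJ^T eigenvalues: trace(JJ^T) = 18.2925, det(JJ^T) = det(J)^2 = 75.17236804
s_max^2 = (18.2925 + sqrt(33.92608409))/2 = 12.05855510
s_min^2 = (18.2925 - sqrt(33.92608409))/2 = 6.23394490
kappa = s_max/s_min = sqrt(12.05855510/6.23394490) = 1.3908

1.3908


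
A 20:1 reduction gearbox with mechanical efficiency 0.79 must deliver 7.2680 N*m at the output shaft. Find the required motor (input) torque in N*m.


tau_in = tau_out / (N * eta) = 7.2680 / (20 * 0.79) = 0.4600

0.4600 N*m


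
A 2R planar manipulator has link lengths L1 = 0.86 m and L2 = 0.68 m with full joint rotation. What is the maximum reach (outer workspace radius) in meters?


r_max = L1 + L2 = 0.86 + 0.68 = 1.5400

1.5400 m


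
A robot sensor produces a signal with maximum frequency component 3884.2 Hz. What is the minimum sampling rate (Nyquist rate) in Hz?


f_s,min = 2*f_max = 2*3884.2 = 7768.4000

7768.4000 Hz


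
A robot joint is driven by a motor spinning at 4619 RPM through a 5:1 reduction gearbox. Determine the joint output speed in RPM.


omega_joint = omega_motor / N = 4619 / 5 = 923.8000

923.8000 RPM


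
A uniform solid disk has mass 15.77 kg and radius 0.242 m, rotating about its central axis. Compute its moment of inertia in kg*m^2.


I = (1/2)*m*R^2 = 0.5*15.77*0.242^2 = 0.4618

0.4618 kg*m^2


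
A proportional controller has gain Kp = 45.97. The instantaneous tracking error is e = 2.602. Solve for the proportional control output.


u_P = Kp * e = 45.97 * 2.602 = 119.6139

119.6139


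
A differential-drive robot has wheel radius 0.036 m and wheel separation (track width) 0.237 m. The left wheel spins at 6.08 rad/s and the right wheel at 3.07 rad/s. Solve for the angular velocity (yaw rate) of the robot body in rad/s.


omega = r*(wR - wL)/L = 0.036*(3.07 - (6.08))/0.237 = -0.4572

-0.4572 rad/s


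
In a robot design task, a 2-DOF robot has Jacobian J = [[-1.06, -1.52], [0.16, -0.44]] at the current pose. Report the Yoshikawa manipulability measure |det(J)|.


det(J) = -1.06*-0.44 - (-1.52)*(0.16) = 0.7096
|det(J)| = 0.7096

0.7096


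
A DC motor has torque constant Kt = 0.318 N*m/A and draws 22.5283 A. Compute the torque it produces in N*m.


tau = Kt * I = 0.318*22.5283 = 7.1640

7.1640 N*m


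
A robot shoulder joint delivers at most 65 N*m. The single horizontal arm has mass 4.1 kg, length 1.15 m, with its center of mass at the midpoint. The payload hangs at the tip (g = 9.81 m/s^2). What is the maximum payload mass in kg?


tau_arm = m_arm*g*(L/2) = 4.1*9.81*1.15/2 = 23.1271 N*m
tau_payload = tau_max - tau_arm = 65 - 23.1271 = 41.8729
m_payload = tau_payload / (g*L) = 41.8729 / (9.81*1.15) = 3.7116

3.7116 kg


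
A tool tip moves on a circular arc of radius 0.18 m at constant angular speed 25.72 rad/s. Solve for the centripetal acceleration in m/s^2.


a_c = omega^2 * r = 25.72^2 * 0.18 = 119.0733

119.0733 m/s^2


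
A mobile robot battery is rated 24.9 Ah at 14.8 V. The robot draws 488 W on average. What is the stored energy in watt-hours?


E = capacity * V = 24.9*14.8 = 368.5200

368.5200 Wh


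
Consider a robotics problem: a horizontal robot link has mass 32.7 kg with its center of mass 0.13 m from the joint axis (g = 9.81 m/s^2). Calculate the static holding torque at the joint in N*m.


tau = m*g*L = 32.7 * 9.81 * 0.13 = 41.7023

41.7023 N*m


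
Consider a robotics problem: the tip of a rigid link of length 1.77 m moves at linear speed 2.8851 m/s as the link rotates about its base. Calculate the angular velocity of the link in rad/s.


omega = v / L = 2.8851 / 1.77 = 1.6300

1.6300 rad/s


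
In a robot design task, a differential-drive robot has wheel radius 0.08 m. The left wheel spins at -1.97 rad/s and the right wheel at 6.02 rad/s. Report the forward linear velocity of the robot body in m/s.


v = r*(wR + wL)/2 = 0.08*(6.02 + -1.97)/2 = 0.1620

0.1620 m/s


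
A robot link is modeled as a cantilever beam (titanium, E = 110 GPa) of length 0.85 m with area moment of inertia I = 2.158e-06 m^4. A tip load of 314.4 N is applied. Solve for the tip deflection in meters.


delta = F*L^3/(3*E*I) = 314.4*0.85^3/(3*1.100e+11*2.158e-06)
      = 193.0809/712140 = 2.7113e-04

2.7113e-04 m


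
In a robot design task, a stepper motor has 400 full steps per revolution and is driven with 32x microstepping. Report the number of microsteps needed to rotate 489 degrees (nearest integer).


step_size = 360/(400*32) = 360/12800 = 0.028125 deg
n = 489/(360/12800) = 489*12800/360 = 17386.6667 -> 17387

17387 steps


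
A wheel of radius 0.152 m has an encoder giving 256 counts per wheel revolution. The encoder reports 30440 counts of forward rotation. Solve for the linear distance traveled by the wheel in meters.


revs = 30440/256 = 118.906250
d = revs * 2*pi*r = 118.906250 * 2*pi*0.152 = 113.5607

113.5607 m


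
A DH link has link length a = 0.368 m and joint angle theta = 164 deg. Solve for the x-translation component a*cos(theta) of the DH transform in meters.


a*cos(theta) = 0.368*cos(164 deg) = -0.3537

-0.3537 m


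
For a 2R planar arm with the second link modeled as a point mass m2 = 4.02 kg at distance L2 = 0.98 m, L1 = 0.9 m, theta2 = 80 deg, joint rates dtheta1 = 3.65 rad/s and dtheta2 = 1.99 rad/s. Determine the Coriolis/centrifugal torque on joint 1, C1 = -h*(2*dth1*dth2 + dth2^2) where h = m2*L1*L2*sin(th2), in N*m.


h = m2*L1*L2*sin(th2) = 4.02*0.9*0.98*sin(80 deg) = 3.491774
C1 = -h*(2*3.65*1.99 + 1.99^2) = -3.491774*18.4871 = -64.5528

-64.5528 N*m


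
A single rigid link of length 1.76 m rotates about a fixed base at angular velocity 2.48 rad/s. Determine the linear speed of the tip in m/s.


v = L*omega = 1.76 * 2.48 = 4.3648

4.3648 m/s


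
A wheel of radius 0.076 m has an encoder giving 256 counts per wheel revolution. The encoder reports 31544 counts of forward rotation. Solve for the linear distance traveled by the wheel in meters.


revs = 31544/256 = 123.218750
d = revs * 2*pi*r = 123.218750 * 2*pi*0.076 = 58.8397

58.8397 m


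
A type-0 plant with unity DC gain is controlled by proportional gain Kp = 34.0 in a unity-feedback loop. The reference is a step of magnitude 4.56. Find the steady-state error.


e_ss = R/(1 + Kp) = 4.56/(1 + 34.0) = 4.56/35.0000 = 0.1303

0.1303


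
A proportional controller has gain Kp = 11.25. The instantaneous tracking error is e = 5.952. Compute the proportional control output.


u_P = Kp * e = 11.25 * 5.952 = 66.9600

66.9600


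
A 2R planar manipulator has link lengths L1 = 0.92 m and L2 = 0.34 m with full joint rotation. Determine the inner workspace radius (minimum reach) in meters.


r_min = |L1 - L2| = |0.92 - 0.34| = 0.5800

0.5800 m


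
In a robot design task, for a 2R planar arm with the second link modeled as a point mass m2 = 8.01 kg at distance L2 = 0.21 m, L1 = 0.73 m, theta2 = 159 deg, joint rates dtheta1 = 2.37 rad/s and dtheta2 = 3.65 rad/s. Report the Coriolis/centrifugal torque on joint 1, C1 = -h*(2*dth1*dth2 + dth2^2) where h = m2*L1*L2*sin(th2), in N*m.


h = m2*L1*L2*sin(th2) = 8.01*0.73*0.21*sin(159 deg) = 0.440052
C1 = -h*(2*2.37*3.65 + 3.65^2) = -0.440052*30.6235 = -13.4759

-13.4759 N*m


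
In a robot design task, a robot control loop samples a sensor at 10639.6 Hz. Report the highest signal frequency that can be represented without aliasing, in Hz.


f_max = f_s/2 = 10639.6/2 = 5319.8000

5319.8000 Hz


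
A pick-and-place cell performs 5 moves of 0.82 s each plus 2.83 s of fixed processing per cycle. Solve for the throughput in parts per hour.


T_cycle = 5*0.82 + 2.83 = 6.9300 s
rate = 3600/T = 519.4805

519.4805 parts/hour


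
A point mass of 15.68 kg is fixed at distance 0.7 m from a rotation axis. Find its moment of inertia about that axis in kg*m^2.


I = m*r^2 = 15.68*0.7^2 = 7.6832

7.6832 kg*m^2


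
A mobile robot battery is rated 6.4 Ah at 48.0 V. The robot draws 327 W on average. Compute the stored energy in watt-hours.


E = capacity * V = 6.4*48.0 = 307.2000

307.2000 Wh


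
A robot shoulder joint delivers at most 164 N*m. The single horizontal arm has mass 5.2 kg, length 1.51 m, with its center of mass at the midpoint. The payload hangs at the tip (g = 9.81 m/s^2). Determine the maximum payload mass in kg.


tau_arm = m_arm*g*(L/2) = 5.2*9.81*1.51/2 = 38.5141 N*m
tau_payload = tau_max - tau_arm = 164 - 38.5141 = 125.4859
m_payload = tau_payload / (g*L) = 125.4859 / (9.81*1.51) = 8.4713

8.4713 kg


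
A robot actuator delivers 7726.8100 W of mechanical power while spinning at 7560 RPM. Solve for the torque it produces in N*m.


omega = 7560 * 2*pi/60 = 791.681349 rad/s
tau = P / omega = 7726.8100 / 791.681349 = 9.7600

9.7600 N*m


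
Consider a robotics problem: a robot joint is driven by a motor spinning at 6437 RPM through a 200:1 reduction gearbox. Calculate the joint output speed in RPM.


omega_joint = omega_motor / N = 6437 / 200 = 32.1850

32.1850 RPM


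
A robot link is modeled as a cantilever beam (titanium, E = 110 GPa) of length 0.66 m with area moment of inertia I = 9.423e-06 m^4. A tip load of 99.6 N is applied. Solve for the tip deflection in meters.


delta = F*L^3/(3*E*I) = 99.6*0.66^3/(3*1.100e+11*9.423e-06)
      = 28.6346016/3109590 = 9.2085e-06

9.2085e-06 m


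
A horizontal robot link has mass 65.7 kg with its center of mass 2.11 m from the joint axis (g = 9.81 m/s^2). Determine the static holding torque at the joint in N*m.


tau = m*g*L = 65.7 * 9.81 * 2.11 = 1359.9309

1359.9309 N*m


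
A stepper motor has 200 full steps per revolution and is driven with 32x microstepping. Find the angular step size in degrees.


step = 360/(200*32) = 360/6400 = 0.0563

0.0563 degrees


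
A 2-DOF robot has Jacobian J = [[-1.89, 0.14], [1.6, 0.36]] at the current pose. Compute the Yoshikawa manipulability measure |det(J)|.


det(J) = -1.89*0.36 - (0.14)*(1.6) = -0.9044
|det(J)| = 0.9044

0.9044


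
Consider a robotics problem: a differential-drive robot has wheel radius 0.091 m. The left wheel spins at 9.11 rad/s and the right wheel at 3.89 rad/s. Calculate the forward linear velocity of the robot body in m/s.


v = r*(wR + wL)/2 = 0.091*(3.89 + 9.11)/2 = 0.5915

0.5915 m/s


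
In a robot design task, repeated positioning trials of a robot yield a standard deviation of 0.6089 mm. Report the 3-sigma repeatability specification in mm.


repeatability = 3*sigma = 3*0.6089 = 1.8267

1.8267 mm


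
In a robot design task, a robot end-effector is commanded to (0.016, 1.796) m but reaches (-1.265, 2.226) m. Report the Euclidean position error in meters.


dx = -1.265 - (0.016) = -1.2810, dy = 2.226 - (1.796) = 0.4300
err = sqrt(1.640961 + 0.184900) = 1.3512

1.3512 m


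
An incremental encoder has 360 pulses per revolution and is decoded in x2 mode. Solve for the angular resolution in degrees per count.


resolution = 360 / (PPR * 2) = 360 / 720 = 0.5000

0.5000 degrees


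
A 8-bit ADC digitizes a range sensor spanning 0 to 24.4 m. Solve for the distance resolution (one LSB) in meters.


res = range / 2^n = 24.4/2^8 = 24.4/256 = 0.0953

0.0953 m


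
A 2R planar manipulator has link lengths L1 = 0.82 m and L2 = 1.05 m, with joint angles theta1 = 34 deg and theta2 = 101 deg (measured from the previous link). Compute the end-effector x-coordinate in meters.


x = L1*cos(th1) + L2*cos(th1+th2) = 0.82*cos(34 deg) + 1.05*cos(135 deg) = -0.0627

-0.0627 m


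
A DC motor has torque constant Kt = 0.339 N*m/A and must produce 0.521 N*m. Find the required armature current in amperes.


I = tau / Kt = 0.521/0.339 = 1.5369

1.5369 A
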